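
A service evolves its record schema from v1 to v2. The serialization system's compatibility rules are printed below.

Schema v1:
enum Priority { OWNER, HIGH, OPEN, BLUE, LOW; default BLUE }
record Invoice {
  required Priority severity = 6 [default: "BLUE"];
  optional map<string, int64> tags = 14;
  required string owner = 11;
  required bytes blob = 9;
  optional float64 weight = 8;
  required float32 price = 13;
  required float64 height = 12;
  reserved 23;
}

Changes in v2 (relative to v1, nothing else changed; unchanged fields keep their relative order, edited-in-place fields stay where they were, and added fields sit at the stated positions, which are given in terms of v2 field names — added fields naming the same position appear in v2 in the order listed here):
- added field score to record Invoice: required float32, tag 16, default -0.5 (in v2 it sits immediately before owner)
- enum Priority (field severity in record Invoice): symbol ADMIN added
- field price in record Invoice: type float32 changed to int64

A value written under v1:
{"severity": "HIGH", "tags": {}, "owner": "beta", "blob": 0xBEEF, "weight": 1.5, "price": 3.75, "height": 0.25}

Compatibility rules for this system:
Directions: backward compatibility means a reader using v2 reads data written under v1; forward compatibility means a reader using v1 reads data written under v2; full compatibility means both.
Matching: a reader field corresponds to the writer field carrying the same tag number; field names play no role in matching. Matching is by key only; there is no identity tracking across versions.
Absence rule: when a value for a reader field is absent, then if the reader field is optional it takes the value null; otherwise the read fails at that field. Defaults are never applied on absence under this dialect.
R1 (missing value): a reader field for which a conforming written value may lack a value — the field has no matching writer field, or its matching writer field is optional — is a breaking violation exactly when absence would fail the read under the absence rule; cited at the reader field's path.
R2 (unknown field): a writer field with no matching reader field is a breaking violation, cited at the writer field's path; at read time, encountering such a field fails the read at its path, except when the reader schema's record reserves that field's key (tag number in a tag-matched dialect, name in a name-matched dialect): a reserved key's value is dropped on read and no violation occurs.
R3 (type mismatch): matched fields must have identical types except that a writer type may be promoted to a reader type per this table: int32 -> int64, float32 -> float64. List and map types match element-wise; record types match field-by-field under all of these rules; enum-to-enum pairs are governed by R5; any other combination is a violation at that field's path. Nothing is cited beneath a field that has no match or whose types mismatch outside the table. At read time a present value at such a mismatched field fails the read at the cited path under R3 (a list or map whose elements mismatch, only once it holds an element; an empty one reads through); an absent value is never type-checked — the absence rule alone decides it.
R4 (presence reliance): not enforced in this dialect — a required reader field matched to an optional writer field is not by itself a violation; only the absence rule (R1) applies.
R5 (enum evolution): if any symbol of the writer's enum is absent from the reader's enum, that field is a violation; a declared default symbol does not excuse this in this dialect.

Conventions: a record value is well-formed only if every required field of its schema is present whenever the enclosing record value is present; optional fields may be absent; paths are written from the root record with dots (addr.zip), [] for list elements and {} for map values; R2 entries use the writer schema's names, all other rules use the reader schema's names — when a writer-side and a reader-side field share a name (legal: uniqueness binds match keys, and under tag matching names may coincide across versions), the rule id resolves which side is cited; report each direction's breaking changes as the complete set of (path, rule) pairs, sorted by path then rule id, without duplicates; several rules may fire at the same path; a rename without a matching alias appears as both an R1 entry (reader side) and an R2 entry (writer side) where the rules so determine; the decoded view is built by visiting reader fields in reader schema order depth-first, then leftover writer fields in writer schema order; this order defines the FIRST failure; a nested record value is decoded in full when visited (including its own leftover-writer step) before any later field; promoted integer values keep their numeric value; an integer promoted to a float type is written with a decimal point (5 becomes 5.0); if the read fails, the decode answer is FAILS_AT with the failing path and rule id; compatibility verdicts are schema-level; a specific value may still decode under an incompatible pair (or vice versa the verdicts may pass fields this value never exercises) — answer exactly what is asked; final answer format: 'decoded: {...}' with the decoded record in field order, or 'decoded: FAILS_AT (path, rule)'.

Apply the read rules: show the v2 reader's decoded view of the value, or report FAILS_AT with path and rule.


decoded: FAILS_AT (score, R1)

each type pair in Invoice: writer, then reader
decode (reader v2):
  severity := "HIGH"
  tags := {}
  read fails at score under R1 (no fill)
  => FAILS_AT (score, R1)
diffs on Invoice not affecting the asked answer:
  enum Priority (field severity in record Invoice): symbol ADMIN added -> shifts the Invoice verdicts, not this decode
  field price in record Invoice: type float32 changed to int64 -> shifts the Invoice verdicts, not this decode


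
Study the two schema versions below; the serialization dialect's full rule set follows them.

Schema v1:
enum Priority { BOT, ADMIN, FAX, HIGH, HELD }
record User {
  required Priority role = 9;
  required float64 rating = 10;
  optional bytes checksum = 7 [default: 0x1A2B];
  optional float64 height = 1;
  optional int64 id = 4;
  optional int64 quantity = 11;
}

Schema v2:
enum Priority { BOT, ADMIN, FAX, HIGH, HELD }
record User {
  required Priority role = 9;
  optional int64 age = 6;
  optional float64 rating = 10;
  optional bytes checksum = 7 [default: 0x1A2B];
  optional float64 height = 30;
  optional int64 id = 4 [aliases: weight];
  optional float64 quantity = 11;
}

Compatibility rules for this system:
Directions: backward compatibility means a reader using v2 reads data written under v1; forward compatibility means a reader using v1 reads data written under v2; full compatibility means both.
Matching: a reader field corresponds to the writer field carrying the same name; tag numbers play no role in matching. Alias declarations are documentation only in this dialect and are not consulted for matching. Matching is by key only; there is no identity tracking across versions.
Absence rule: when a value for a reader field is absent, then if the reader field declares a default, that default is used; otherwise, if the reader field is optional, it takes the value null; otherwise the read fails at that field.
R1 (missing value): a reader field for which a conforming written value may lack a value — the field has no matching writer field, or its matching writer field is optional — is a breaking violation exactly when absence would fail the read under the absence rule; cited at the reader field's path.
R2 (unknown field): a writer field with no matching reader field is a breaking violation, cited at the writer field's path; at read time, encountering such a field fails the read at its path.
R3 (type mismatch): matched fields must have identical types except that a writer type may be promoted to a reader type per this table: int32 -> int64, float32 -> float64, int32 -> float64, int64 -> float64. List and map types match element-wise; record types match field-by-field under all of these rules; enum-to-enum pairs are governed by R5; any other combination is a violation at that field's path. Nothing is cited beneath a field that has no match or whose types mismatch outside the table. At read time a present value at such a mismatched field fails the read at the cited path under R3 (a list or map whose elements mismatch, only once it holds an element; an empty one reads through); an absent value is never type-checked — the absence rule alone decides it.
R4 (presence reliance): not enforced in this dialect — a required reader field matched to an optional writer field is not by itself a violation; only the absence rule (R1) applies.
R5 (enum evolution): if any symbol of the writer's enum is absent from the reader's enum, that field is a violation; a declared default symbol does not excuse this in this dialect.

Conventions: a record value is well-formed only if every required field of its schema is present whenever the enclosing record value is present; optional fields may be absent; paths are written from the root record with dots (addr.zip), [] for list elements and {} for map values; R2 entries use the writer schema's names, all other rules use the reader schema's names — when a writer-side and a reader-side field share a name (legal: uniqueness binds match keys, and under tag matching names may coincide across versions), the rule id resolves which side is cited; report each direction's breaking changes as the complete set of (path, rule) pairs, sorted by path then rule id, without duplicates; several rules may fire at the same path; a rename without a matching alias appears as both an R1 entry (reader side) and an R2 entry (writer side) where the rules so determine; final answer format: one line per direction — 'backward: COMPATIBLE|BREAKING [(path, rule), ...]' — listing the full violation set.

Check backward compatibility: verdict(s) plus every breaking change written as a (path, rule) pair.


backward: COMPATIBLE []

each type pair in User: writer, then reader
backward on User — v2 reading data written by v1:
  writer required, Priority -> Priority: reader role maps from writer role
  age: no writer-side match
  writer required, float64 -> float64: reader rating maps from writer rating
  writer optional, bytes -> bytes: reader checksum maps from writer checksum
  writer optional, float64 -> float64: reader height maps from writer height
  writer optional, int64 -> int64: reader id maps from writer id
  writer optional, int64 -> float64: reader quantity maps from writer quantity
  => no violations; backward on User: COMPATIBLE
remaining User differences; none change what is asked:
  added field age to record User: optional int64, tag 6 (in v2 it sits immediately before rating) -> fires only in the forward direction of User, which is not asked here
  field quantity in record User: type int64 changed to float64 -> fires only in the forward direction of User, which is not asked here
  field rating in record User: required changed to optional -> fires only in the forward direction of User, which is not asked here
  field height in record User: tag 1 changed to 30 -> no rule fires on it in User's dialect; the asked verdict holds


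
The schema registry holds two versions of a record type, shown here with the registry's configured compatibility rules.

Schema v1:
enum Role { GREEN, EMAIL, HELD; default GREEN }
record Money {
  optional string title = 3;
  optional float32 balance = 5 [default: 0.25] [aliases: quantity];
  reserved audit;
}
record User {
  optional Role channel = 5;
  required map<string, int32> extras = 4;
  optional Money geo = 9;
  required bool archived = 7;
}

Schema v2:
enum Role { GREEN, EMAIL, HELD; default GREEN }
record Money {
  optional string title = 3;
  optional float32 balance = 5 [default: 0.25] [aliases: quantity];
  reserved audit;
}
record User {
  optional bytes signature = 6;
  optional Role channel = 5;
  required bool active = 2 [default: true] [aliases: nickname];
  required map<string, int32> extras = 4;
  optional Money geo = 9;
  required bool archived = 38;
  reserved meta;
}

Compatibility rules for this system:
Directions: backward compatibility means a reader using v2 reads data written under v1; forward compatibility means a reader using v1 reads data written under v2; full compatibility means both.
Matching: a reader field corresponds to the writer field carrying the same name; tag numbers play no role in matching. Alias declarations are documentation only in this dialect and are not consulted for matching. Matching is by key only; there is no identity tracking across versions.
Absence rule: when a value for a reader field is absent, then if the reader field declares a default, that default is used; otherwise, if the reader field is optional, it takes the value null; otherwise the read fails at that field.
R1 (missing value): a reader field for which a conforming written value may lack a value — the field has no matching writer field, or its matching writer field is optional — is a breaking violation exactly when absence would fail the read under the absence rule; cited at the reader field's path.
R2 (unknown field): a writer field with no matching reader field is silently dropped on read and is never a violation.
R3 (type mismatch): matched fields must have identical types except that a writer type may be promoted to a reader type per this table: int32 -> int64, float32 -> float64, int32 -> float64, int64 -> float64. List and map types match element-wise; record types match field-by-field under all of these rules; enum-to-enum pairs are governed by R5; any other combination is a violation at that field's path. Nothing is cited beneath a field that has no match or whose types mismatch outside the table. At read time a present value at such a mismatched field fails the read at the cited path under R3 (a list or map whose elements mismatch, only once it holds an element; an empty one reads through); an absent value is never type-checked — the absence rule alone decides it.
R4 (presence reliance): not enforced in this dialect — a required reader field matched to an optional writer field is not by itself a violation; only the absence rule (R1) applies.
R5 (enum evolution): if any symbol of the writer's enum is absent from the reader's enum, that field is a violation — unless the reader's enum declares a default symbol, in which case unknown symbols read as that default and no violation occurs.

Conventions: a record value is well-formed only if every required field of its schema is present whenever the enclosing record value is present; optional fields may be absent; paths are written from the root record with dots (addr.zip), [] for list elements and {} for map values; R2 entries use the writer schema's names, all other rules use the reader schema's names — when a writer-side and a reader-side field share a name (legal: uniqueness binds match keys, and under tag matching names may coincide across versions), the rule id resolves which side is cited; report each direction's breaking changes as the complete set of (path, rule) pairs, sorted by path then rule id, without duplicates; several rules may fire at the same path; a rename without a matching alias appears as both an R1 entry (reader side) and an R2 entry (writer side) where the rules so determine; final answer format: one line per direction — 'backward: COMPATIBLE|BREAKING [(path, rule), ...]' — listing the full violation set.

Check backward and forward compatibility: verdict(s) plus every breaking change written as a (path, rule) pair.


backward: COMPATIBLE []; forward: COMPATIBLE []

arrows below run writer -> reader for User
checking backward for User: reader v2 against writer v1:
  signature: no writer-side match
  Role -> Role, writer optional: channel aligns to channel
  active: no writer-side match
  map<string, int32> -> map<string, int32>, writer required: extras aligns to extras
  Money -> Money, writer optional: geo aligns to geo
  bool -> bool, writer required: archived aligns to archived
  string -> string, writer optional: geo.title aligns to geo.title
  float32 -> float32, writer optional: geo.balance aligns to geo.balance
  => backward: COMPATIBLE
checking forward for User: reader v1 against writer v2:
  Role -> Role, writer optional: channel aligns to channel
  map<string, int32> -> map<string, int32>, writer required: extras aligns to extras
  Money -> Money, writer optional: geo aligns to geo
  bool -> bool, writer required: archived aligns to archived
  writer field signature has no reader counterpart
  writer field active has no reader counterpart
  string -> string, writer optional: geo.title aligns to geo.title
  float32 -> float32, writer optional: geo.balance aligns to geo.balance
  => forward: COMPATIBLE


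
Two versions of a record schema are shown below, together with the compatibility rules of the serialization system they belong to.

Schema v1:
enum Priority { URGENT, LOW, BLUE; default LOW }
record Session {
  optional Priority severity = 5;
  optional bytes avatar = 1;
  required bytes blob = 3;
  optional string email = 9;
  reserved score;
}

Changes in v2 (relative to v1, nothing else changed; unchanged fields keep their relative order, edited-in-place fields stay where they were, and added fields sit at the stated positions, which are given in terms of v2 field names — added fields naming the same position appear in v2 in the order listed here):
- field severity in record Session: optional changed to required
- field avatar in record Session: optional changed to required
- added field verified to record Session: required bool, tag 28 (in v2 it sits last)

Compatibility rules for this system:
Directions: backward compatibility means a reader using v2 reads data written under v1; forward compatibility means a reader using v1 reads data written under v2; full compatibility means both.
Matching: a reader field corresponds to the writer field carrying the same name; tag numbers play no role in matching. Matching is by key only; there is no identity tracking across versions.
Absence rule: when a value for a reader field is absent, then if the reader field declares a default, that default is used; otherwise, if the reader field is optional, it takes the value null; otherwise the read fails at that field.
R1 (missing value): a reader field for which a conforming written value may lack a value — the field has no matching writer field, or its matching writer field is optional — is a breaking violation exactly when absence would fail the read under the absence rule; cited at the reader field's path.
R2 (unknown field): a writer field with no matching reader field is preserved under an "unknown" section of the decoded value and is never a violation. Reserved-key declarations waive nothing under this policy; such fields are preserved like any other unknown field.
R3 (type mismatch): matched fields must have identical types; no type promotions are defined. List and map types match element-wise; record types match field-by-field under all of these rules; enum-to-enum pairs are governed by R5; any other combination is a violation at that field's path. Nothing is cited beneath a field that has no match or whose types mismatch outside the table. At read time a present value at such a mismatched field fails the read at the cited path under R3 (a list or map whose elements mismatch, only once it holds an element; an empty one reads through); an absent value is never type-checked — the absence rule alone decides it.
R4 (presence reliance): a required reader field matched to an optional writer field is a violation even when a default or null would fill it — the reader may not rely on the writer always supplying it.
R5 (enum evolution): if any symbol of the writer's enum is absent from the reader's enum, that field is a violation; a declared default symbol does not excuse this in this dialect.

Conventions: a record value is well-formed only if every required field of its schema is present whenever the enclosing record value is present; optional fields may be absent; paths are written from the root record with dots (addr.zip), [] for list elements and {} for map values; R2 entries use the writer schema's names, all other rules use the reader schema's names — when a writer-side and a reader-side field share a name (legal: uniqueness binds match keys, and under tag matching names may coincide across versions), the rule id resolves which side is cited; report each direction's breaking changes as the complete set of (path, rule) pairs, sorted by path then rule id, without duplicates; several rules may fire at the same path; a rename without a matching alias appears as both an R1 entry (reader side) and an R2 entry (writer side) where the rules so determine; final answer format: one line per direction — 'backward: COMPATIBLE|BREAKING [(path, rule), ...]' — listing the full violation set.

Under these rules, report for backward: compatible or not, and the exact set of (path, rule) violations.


backward: BREAKING [(avatar, R1), (avatar, R4), (severity, R1), (severity, R4), (verified, R1)]

in Session below, arrows point writer -> reader
backward for Session (reader v2, writer v1):
  severity <- severity (Priority -> Priority, writer optional)
  avatar <- avatar (bytes -> bytes, writer optional)
  blob <- blob (bytes -> bytes, writer required)
  email <- email (string -> string, writer optional)
  no writer field matches reader verified
  R1 fires at avatar
  R4 fires at avatar
  R1 fires at severity
  R4 fires at severity
  R1 fires at verified
  => backward: BREAKING (5)


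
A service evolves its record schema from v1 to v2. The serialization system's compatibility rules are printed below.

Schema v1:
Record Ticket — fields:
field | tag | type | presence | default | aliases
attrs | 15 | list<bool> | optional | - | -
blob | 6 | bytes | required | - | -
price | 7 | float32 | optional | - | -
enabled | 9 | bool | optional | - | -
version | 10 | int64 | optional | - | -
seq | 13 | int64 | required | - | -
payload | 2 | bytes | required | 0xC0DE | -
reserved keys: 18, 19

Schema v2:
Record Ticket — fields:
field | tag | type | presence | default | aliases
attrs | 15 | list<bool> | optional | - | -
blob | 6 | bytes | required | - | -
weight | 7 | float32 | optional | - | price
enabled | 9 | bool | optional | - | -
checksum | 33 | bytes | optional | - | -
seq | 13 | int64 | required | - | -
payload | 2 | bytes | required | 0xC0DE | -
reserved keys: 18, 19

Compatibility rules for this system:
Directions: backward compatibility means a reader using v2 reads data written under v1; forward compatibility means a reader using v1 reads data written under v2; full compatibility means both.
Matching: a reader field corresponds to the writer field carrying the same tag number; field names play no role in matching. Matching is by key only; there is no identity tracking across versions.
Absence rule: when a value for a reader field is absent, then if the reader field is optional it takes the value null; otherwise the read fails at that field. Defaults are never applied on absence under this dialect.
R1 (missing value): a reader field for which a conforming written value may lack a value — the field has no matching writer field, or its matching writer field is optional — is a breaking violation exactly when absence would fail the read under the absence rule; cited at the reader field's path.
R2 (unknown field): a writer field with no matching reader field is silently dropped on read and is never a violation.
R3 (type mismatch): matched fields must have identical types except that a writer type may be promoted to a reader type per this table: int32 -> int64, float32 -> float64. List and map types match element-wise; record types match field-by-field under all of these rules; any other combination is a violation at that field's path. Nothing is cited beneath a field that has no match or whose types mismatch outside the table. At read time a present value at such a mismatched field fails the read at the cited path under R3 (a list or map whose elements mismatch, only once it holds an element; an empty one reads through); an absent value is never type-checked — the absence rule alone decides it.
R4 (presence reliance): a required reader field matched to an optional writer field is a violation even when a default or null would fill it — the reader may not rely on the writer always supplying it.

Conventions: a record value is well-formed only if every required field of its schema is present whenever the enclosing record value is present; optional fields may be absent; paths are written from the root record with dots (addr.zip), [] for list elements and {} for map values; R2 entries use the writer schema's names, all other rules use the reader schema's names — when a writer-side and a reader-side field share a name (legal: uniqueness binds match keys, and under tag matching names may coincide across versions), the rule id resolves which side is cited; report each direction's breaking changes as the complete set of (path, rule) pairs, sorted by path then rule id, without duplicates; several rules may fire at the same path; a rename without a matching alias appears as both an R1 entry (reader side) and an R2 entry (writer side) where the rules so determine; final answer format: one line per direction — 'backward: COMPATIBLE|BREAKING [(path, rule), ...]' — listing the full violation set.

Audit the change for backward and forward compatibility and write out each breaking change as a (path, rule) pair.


backward: COMPATIBLE []; forward: COMPATIBLE []

each type pair in Ticket: writer, then reader
backward analysis of Ticket with v2 as reader and v1 as writer:
  writer optional, list<bool> -> list<bool>: reader attrs maps from writer attrs
  writer required, bytes -> bytes: reader blob maps from writer blob
  writer optional, float32 -> float32: reader weight maps from writer price
  writer optional, bool -> bool: reader enabled maps from writer enabled
  checksum: no writer match
  writer required, int64 -> int64: reader seq maps from writer seq
  writer required, bytes -> bytes: reader payload maps from writer payload
  writer version: unknown to reader
  nothing fires on Ticket: backward is COMPATIBLE
forward analysis of Ticket with v1 as reader and v2 as writer:
  writer optional, list<bool> -> list<bool>: reader attrs maps from writer attrs
  writer required, bytes -> bytes: reader blob maps from writer blob
  writer optional, float32 -> float32: reader price maps from writer weight
  writer optional, bool -> bool: reader enabled maps from writer enabled
  version: no writer match
  writer required, int64 -> int64: reader seq maps from writer seq
  writer required, bytes -> bytes: reader payload maps from writer payload
  writer checksum: unknown to reader
  nothing fires on Ticket: forward is COMPATIBLE


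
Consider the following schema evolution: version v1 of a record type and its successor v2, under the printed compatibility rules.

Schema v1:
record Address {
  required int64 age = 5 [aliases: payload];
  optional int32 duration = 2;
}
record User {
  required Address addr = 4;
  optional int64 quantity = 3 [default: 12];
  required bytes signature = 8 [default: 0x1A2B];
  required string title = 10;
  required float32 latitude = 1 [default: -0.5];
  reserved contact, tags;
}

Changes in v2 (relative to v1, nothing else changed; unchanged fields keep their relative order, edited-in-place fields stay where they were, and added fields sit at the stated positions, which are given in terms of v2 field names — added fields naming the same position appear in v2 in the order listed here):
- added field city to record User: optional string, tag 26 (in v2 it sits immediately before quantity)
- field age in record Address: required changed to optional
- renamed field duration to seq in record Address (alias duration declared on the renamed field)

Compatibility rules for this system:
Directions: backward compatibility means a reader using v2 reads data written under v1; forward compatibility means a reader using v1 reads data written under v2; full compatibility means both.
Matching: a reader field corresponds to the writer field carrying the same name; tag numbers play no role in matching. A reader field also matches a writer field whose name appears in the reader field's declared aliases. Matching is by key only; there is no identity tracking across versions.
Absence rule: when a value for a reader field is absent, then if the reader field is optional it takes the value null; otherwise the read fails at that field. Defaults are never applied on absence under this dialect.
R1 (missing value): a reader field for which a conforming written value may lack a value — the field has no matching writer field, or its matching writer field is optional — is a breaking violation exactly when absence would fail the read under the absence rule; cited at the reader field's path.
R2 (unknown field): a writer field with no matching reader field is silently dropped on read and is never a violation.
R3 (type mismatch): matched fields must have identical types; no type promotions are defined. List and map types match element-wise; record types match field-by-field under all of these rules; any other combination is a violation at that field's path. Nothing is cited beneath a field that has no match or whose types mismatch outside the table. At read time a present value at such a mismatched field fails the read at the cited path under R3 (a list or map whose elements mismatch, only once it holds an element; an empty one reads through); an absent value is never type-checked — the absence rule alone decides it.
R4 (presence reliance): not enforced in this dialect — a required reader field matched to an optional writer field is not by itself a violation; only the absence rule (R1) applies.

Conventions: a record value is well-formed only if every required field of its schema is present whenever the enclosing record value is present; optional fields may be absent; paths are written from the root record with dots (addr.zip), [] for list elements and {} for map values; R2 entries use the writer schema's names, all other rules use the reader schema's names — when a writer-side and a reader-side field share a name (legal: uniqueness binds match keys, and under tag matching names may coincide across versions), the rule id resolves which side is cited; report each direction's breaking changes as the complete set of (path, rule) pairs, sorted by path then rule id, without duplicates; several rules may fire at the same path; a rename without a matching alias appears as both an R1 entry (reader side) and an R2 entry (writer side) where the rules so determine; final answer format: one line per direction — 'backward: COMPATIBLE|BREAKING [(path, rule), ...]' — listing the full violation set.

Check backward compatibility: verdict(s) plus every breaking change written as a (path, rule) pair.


backward: COMPATIBLE []

each type pair in User: writer, then reader
backward on User — v2 reading data written by v1:
  addr: Address -> Address, writer required; from addr
  city has no writer counterpart
  quantity: int64 -> int64, writer optional; from quantity
  signature: bytes -> bytes, writer required; from signature
  title: string -> string, writer required; from title
  latitude: float32 -> float32, writer required; from latitude
  addr.age: int64 -> int64, writer required; from addr.age
  addr.seq: int32 -> int32, writer optional; from addr.duration
  nothing fires on User: backward is COMPATIBLE
remaining User differences; none change what is asked:
  added field city to record User: optional string, tag 26 (in v2 it sits immediately before quantity) -> triggers nothing under User's printed rules — same verdict
  field age in record Address: required changed to optional -> affects forward compatibility only, which is not asked
  renamed field duration to seq in record Address (alias duration declared on the renamed field) -> triggers nothing under User's printed rules — same verdict


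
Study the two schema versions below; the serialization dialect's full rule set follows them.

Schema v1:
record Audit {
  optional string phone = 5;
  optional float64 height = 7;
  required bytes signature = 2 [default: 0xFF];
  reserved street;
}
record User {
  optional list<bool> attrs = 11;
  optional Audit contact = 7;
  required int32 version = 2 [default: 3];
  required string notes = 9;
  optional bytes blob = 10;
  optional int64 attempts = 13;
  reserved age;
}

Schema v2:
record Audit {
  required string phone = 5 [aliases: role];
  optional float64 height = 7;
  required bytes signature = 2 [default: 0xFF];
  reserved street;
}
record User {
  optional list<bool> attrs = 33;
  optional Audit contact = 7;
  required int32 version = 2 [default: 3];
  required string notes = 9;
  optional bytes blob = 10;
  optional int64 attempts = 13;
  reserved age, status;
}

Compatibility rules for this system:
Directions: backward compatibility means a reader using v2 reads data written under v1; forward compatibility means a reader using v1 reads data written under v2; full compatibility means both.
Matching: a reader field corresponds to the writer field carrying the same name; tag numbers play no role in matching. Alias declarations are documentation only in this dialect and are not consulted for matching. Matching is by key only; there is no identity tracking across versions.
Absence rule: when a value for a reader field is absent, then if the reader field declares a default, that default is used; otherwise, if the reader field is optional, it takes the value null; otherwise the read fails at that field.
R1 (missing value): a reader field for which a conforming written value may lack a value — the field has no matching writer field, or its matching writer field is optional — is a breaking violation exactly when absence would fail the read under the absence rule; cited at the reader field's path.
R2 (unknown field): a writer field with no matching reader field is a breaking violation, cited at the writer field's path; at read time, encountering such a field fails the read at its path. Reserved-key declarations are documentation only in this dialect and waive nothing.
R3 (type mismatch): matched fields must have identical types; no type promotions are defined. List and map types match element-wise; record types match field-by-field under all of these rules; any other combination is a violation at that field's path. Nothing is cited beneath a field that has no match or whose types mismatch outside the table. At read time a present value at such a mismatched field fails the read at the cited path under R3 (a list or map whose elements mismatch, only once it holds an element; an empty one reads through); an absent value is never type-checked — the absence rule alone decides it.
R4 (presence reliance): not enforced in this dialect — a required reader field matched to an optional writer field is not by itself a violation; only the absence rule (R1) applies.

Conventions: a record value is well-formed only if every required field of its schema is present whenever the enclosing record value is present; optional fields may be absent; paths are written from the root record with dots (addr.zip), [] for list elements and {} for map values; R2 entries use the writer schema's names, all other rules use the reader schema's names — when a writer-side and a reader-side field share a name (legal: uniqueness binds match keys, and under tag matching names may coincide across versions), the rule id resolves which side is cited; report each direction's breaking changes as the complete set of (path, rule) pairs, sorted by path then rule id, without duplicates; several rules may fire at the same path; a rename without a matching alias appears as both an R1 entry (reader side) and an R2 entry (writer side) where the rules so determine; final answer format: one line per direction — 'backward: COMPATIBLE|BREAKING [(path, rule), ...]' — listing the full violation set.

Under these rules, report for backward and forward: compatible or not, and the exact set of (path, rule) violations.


arrows below run writer -> reader for User
backward analysis of User with v2 as reader and v1 as writer:
  list<bool> -> list<bool>, writer optional: attrs aligns to attrs
  Audit -> Audit, writer optional: contact aligns to contact
  int32 -> int32, writer required: version aligns to version
  string -> string, writer required: notes aligns to notes
  bytes -> bytes, writer optional: blob aligns to blob
  int64 -> int64, writer optional: attempts aligns to attempts
  string -> string, writer optional: contact.phone aligns to contact.phone
  float64 -> float64, writer optional: contact.height aligns to contact.height
  bytes -> bytes, writer required: contact.signature aligns to contact.signature
  rule R1 violated at contact.phone
  => backward: BREAKING (1)
forward analysis of User with v1 as reader and v2 as writer:
  list<bool> -> list<bool>, writer optional: attrs aligns to attrs
  Audit -> Audit, writer optional: contact aligns to contact
  int32 -> int32, writer required: version aligns to version
  string -> string, writer required: notes aligns to notes
  bytes -> bytes, writer optional: blob aligns to blob
  int64 -> int64, writer optional: attempts aligns to attempts
  string -> string, writer required: contact.phone aligns to contact.phone
  float64 -> float64, writer optional: contact.height aligns to contact.height
  bytes -> bytes, writer required: contact.signature aligns to contact.signature
  => forward verdict for User: COMPATIBLE, no violations

backward: BREAKING [(contact.phone, R1)]; forward: COMPATIBLE []


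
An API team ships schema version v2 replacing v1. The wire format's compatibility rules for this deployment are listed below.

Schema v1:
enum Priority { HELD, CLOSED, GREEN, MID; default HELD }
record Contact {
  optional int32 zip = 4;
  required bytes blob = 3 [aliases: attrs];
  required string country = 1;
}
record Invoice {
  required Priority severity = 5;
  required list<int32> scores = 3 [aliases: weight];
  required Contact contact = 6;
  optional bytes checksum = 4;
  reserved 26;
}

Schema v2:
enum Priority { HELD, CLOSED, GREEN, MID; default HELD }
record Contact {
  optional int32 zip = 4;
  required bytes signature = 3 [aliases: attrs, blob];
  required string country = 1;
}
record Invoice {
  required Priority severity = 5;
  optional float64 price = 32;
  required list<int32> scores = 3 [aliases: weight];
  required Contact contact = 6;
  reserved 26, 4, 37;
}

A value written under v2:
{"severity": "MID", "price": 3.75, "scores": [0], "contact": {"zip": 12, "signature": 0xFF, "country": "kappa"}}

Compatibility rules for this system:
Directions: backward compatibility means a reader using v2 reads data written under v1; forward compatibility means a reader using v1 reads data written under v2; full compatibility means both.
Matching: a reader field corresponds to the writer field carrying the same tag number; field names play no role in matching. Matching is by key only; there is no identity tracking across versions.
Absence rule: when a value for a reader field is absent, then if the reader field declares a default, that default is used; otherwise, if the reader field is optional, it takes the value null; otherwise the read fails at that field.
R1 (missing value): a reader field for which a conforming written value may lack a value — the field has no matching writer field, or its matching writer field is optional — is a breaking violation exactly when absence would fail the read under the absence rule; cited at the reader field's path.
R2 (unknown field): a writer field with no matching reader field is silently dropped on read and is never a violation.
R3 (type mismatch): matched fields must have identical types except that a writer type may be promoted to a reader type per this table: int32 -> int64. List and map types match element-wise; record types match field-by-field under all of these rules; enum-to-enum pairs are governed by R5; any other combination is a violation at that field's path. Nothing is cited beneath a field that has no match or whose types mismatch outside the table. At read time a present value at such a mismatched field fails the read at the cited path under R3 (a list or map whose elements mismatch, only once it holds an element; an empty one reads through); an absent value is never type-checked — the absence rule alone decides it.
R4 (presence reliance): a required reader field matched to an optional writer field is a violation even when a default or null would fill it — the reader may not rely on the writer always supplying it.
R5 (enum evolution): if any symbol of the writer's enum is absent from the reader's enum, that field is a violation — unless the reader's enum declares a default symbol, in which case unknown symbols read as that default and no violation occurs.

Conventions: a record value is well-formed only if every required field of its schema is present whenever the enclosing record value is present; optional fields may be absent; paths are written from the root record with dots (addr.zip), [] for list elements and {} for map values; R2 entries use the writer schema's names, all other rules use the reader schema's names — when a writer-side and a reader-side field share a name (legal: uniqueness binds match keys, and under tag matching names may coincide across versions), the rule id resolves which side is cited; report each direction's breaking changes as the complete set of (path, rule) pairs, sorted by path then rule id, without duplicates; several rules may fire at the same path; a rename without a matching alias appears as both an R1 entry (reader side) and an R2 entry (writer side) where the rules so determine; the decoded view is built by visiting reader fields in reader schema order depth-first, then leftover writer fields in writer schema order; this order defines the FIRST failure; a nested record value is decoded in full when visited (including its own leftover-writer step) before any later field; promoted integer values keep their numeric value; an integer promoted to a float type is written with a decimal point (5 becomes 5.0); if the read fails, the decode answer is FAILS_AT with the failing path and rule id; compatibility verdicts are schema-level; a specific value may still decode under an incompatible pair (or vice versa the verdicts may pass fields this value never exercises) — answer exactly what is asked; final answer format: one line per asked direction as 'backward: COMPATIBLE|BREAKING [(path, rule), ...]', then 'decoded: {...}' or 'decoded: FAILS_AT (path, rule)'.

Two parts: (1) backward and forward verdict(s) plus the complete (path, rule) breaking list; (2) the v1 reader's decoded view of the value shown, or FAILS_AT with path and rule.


backward: COMPATIBLE []; forward: COMPATIBLE []; decoded: {"severity": "MID", "scores": [0], "contact": {"zip": 12, "blob": 0xFF, "country": "kappa"}, "checksum": null}

each type pair in Invoice: writer, then reader
backward analysis of Invoice with v2 as reader and v1 as writer:
  severity: paired with writer severity (Priority -> Priority; writer required)
  price: no writer match
  scores: paired with writer scores (list<int32> -> list<int32>; writer required)
  contact: paired with writer contact (Contact -> Contact; writer required)
  writer field checksum has no reader counterpart
  contact.zip: paired with writer contact.zip (int32 -> int32; writer optional)
  contact.signature: paired with writer contact.blob (bytes -> bytes; writer required)
  contact.country: paired with writer contact.country (string -> string; writer required)
  => backward verdict for Invoice: COMPATIBLE, no violations
forward analysis of Invoice with v1 as reader and v2 as writer:
  severity: paired with writer severity (Priority -> Priority; writer required)
  scores: paired with writer scores (list<int32> -> list<int32>; writer required)
  contact: paired with writer contact (Contact -> Contact; writer required)
  checksum: no writer match
  writer field price has no reader counterpart
  contact.zip: paired with writer contact.zip (int32 -> int32; writer optional)
  contact.blob: paired with writer contact.signature (bytes -> bytes; writer required)
  contact.country: paired with writer contact.country (string -> string; writer required)
  => forward verdict for Invoice: COMPATIBLE, no violations
decode walk for Invoice under reader schema v1:
  severity := "MID"
  scores := [0]
  contact.zip := 12
  contact.blob := 0xFF (from writer signature)
  contact.country := "kappa"
  checksum := null (missing; optional => null)
  writer price: no reader field; dropped
  => decoded: {"severity": "MID", "scores": [0], "contact": {"zip": 12, "blob": 0xFF, "country": "kappa"}, "checksum": null}
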